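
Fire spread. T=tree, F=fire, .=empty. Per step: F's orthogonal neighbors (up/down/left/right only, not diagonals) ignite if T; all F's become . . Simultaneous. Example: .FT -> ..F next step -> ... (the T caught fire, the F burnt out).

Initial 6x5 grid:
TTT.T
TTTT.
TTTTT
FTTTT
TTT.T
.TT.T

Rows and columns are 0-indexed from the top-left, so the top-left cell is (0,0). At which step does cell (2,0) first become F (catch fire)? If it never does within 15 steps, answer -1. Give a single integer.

Step 1: cell (2,0)='F' (+3 fires, +1 burnt)
  -> target ignites at step 1
Step 2: cell (2,0)='.' (+4 fires, +3 burnt)
Step 3: cell (2,0)='.' (+6 fires, +4 burnt)
Step 4: cell (2,0)='.' (+5 fires, +6 burnt)
Step 5: cell (2,0)='.' (+4 fires, +5 burnt)
Step 6: cell (2,0)='.' (+1 fires, +4 burnt)
Step 7: cell (2,0)='.' (+0 fires, +1 burnt)
  fire out at step 7

1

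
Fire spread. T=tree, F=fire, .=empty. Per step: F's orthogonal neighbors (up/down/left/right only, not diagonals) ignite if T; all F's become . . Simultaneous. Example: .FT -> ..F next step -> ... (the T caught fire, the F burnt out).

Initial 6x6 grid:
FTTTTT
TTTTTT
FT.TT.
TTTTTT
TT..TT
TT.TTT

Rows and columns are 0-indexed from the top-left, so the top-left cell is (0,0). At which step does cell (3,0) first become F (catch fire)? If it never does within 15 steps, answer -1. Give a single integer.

Step 1: cell (3,0)='F' (+4 fires, +2 burnt)
  -> target ignites at step 1
Step 2: cell (3,0)='.' (+4 fires, +4 burnt)
Step 3: cell (3,0)='.' (+5 fires, +4 burnt)
Step 4: cell (3,0)='.' (+4 fires, +5 burnt)
Step 5: cell (3,0)='.' (+4 fires, +4 burnt)
Step 6: cell (3,0)='.' (+4 fires, +4 burnt)
Step 7: cell (3,0)='.' (+2 fires, +4 burnt)
Step 8: cell (3,0)='.' (+2 fires, +2 burnt)
Step 9: cell (3,0)='.' (+0 fires, +2 burnt)
  fire out at step 9

1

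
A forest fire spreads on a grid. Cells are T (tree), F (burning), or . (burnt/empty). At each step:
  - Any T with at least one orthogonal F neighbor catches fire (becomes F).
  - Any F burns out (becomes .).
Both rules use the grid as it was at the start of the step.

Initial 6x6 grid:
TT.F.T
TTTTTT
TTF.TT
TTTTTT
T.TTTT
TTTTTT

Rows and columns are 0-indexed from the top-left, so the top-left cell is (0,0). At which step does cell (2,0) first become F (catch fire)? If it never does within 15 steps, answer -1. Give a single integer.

Step 1: cell (2,0)='T' (+4 fires, +2 burnt)
Step 2: cell (2,0)='F' (+6 fires, +4 burnt)
  -> target ignites at step 2
Step 3: cell (2,0)='.' (+8 fires, +6 burnt)
Step 4: cell (2,0)='.' (+8 fires, +8 burnt)
Step 5: cell (2,0)='.' (+3 fires, +8 burnt)
Step 6: cell (2,0)='.' (+1 fires, +3 burnt)
Step 7: cell (2,0)='.' (+0 fires, +1 burnt)
  fire out at step 7

2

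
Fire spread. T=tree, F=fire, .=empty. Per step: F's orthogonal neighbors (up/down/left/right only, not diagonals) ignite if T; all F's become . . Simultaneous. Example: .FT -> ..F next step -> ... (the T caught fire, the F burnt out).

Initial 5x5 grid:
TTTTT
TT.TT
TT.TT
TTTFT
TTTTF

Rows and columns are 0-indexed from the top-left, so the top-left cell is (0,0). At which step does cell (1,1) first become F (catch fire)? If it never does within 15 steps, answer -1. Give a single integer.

Step 1: cell (1,1)='T' (+4 fires, +2 burnt)
Step 2: cell (1,1)='T' (+4 fires, +4 burnt)
Step 3: cell (1,1)='T' (+5 fires, +4 burnt)
Step 4: cell (1,1)='F' (+5 fires, +5 burnt)
  -> target ignites at step 4
Step 5: cell (1,1)='.' (+2 fires, +5 burnt)
Step 6: cell (1,1)='.' (+1 fires, +2 burnt)
Step 7: cell (1,1)='.' (+0 fires, +1 burnt)
  fire out at step 7

4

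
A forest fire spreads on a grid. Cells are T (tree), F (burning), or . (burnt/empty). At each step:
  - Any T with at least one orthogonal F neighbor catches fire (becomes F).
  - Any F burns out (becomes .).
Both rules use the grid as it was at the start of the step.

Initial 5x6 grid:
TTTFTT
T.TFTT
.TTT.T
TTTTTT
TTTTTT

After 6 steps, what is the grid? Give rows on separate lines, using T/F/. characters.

Step 1: 5 trees catch fire, 2 burn out
  TTF.FT
  T.F.FT
  .TTF.T
  TTTTTT
  TTTTTT
Step 2: 5 trees catch fire, 5 burn out
  TF...F
  T....F
  .TF..T
  TTTFTT
  TTTTTT
Step 3: 6 trees catch fire, 5 burn out
  F.....
  T.....
  .F...F
  TTF.FT
  TTTFTT
Step 4: 5 trees catch fire, 6 burn out
  ......
  F.....
  ......
  TF...F
  TTF.FT
Step 5: 3 trees catch fire, 5 burn out
  ......
  ......
  ......
  F.....
  TF...F
Step 6: 1 trees catch fire, 3 burn out
  ......
  ......
  ......
  ......
  F.....

......
......
......
......
F.....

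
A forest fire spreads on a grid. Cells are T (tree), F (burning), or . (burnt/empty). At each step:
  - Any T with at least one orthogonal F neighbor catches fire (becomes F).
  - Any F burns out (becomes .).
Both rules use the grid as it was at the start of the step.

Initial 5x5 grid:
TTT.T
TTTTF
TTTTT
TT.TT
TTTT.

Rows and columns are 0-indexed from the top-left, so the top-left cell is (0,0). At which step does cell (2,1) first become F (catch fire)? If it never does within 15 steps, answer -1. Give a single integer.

Step 1: cell (2,1)='T' (+3 fires, +1 burnt)
Step 2: cell (2,1)='T' (+3 fires, +3 burnt)
Step 3: cell (2,1)='T' (+4 fires, +3 burnt)
Step 4: cell (2,1)='F' (+4 fires, +4 burnt)
  -> target ignites at step 4
Step 5: cell (2,1)='.' (+4 fires, +4 burnt)
Step 6: cell (2,1)='.' (+2 fires, +4 burnt)
Step 7: cell (2,1)='.' (+1 fires, +2 burnt)
Step 8: cell (2,1)='.' (+0 fires, +1 burnt)
  fire out at step 8

4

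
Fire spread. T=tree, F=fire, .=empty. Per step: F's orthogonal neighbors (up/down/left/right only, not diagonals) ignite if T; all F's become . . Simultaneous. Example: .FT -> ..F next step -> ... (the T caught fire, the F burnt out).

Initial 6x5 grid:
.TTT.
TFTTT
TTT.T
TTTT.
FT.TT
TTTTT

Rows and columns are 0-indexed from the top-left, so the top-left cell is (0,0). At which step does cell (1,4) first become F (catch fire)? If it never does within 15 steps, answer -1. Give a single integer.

Step 1: cell (1,4)='T' (+7 fires, +2 burnt)
Step 2: cell (1,4)='T' (+6 fires, +7 burnt)
Step 3: cell (1,4)='F' (+4 fires, +6 burnt)
  -> target ignites at step 3
Step 4: cell (1,4)='.' (+3 fires, +4 burnt)
Step 5: cell (1,4)='.' (+2 fires, +3 burnt)
Step 6: cell (1,4)='.' (+1 fires, +2 burnt)
Step 7: cell (1,4)='.' (+0 fires, +1 burnt)
  fire out at step 7

3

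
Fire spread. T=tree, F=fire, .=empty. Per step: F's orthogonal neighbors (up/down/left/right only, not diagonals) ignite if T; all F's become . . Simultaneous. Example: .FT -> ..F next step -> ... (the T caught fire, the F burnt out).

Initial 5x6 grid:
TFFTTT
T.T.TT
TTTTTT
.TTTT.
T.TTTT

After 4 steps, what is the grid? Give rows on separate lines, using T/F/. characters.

Step 1: 3 trees catch fire, 2 burn out
  F..FTT
  T.F.TT
  TTTTTT
  .TTTT.
  T.TTTT
Step 2: 3 trees catch fire, 3 burn out
  ....FT
  F...TT
  TTFTTT
  .TTTT.
  T.TTTT
Step 3: 6 trees catch fire, 3 burn out
  .....F
  ....FT
  FF.FTT
  .TFTT.
  T.TTTT
Step 4: 5 trees catch fire, 6 burn out
  ......
  .....F
  ....FT
  .F.FT.
  T.FTTT

......
.....F
....FT
.F.FT.
T.FTTT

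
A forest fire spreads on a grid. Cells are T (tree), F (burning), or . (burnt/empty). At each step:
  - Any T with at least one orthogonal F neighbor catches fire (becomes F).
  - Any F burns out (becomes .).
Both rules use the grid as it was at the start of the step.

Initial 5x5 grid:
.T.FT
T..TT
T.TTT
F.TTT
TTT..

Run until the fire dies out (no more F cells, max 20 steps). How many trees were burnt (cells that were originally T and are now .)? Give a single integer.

Step 1: +4 fires, +2 burnt (F count now 4)
Step 2: +4 fires, +4 burnt (F count now 4)
Step 3: +4 fires, +4 burnt (F count now 4)
Step 4: +2 fires, +4 burnt (F count now 2)
Step 5: +0 fires, +2 burnt (F count now 0)
Fire out after step 5
Initially T: 15, now '.': 24
Total burnt (originally-T cells now '.'): 14

Answer: 14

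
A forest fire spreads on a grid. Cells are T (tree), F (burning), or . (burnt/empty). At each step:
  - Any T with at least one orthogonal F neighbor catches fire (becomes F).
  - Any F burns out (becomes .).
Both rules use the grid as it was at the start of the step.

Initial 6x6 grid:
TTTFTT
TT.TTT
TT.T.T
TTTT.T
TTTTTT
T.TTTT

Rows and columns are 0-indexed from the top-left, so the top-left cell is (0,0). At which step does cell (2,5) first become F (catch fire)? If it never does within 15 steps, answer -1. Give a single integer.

Step 1: cell (2,5)='T' (+3 fires, +1 burnt)
Step 2: cell (2,5)='T' (+4 fires, +3 burnt)
Step 3: cell (2,5)='T' (+4 fires, +4 burnt)
Step 4: cell (2,5)='F' (+5 fires, +4 burnt)
  -> target ignites at step 4
Step 5: cell (2,5)='.' (+6 fires, +5 burnt)
Step 6: cell (2,5)='.' (+5 fires, +6 burnt)
Step 7: cell (2,5)='.' (+2 fires, +5 burnt)
Step 8: cell (2,5)='.' (+1 fires, +2 burnt)
Step 9: cell (2,5)='.' (+0 fires, +1 burnt)
  fire out at step 9

4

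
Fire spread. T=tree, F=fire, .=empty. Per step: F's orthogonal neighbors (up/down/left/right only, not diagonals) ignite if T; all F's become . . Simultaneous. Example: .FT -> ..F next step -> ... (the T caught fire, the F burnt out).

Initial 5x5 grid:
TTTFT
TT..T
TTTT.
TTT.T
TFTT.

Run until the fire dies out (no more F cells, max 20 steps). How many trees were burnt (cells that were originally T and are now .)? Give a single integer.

Step 1: +5 fires, +2 burnt (F count now 5)
Step 2: +6 fires, +5 burnt (F count now 6)
Step 3: +4 fires, +6 burnt (F count now 4)
Step 4: +2 fires, +4 burnt (F count now 2)
Step 5: +0 fires, +2 burnt (F count now 0)
Fire out after step 5
Initially T: 18, now '.': 24
Total burnt (originally-T cells now '.'): 17

Answer: 17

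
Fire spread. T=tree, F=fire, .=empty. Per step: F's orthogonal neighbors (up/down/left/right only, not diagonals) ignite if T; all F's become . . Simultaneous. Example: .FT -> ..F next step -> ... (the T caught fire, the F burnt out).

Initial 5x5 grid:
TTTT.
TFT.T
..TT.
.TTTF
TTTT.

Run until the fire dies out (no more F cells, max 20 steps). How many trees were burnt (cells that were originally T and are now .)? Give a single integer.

Step 1: +4 fires, +2 burnt (F count now 4)
Step 2: +6 fires, +4 burnt (F count now 6)
Step 3: +3 fires, +6 burnt (F count now 3)
Step 4: +1 fires, +3 burnt (F count now 1)
Step 5: +1 fires, +1 burnt (F count now 1)
Step 6: +0 fires, +1 burnt (F count now 0)
Fire out after step 6
Initially T: 16, now '.': 24
Total burnt (originally-T cells now '.'): 15

Answer: 15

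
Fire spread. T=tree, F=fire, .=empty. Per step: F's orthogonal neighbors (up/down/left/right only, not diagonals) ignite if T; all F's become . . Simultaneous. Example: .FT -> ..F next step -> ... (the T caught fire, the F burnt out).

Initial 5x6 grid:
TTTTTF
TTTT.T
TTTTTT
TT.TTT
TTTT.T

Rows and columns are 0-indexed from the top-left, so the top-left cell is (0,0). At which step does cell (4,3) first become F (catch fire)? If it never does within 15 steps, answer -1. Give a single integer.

Step 1: cell (4,3)='T' (+2 fires, +1 burnt)
Step 2: cell (4,3)='T' (+2 fires, +2 burnt)
Step 3: cell (4,3)='T' (+4 fires, +2 burnt)
Step 4: cell (4,3)='T' (+5 fires, +4 burnt)
Step 5: cell (4,3)='T' (+4 fires, +5 burnt)
Step 6: cell (4,3)='F' (+3 fires, +4 burnt)
  -> target ignites at step 6
Step 7: cell (4,3)='.' (+3 fires, +3 burnt)
Step 8: cell (4,3)='.' (+2 fires, +3 burnt)
Step 9: cell (4,3)='.' (+1 fires, +2 burnt)
Step 10: cell (4,3)='.' (+0 fires, +1 burnt)
  fire out at step 10

6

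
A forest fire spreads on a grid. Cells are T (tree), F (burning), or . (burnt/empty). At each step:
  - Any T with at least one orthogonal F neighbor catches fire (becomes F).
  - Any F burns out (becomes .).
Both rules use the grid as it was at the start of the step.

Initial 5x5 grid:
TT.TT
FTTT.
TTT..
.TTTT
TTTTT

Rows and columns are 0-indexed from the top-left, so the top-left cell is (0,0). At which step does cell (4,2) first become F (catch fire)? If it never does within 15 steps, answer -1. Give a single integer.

Step 1: cell (4,2)='T' (+3 fires, +1 burnt)
Step 2: cell (4,2)='T' (+3 fires, +3 burnt)
Step 3: cell (4,2)='T' (+3 fires, +3 burnt)
Step 4: cell (4,2)='T' (+3 fires, +3 burnt)
Step 5: cell (4,2)='F' (+4 fires, +3 burnt)
  -> target ignites at step 5
Step 6: cell (4,2)='.' (+2 fires, +4 burnt)
Step 7: cell (4,2)='.' (+1 fires, +2 burnt)
Step 8: cell (4,2)='.' (+0 fires, +1 burnt)
  fire out at step 8

5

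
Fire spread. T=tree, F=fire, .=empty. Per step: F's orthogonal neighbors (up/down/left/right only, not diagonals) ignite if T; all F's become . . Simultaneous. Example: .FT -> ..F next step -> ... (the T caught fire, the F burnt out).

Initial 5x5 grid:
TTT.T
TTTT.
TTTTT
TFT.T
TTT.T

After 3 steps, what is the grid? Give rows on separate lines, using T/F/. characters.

Step 1: 4 trees catch fire, 1 burn out
  TTT.T
  TTTT.
  TFTTT
  F.F.T
  TFT.T
Step 2: 5 trees catch fire, 4 burn out
  TTT.T
  TFTT.
  F.FTT
  ....T
  F.F.T
Step 3: 4 trees catch fire, 5 burn out
  TFT.T
  F.FT.
  ...FT
  ....T
  ....T

TFT.T
F.FT.
...FT
....T
....T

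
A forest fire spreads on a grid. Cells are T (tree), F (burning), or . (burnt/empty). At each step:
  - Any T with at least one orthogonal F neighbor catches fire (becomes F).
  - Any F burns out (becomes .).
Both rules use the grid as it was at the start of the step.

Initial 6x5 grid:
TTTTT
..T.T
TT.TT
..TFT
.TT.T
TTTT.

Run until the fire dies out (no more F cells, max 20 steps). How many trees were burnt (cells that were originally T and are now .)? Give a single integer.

Answer: 18

Derivation:
Step 1: +3 fires, +1 burnt (F count now 3)
Step 2: +3 fires, +3 burnt (F count now 3)
Step 3: +3 fires, +3 burnt (F count now 3)
Step 4: +3 fires, +3 burnt (F count now 3)
Step 5: +2 fires, +3 burnt (F count now 2)
Step 6: +1 fires, +2 burnt (F count now 1)
Step 7: +2 fires, +1 burnt (F count now 2)
Step 8: +1 fires, +2 burnt (F count now 1)
Step 9: +0 fires, +1 burnt (F count now 0)
Fire out after step 9
Initially T: 20, now '.': 28
Total burnt (originally-T cells now '.'): 18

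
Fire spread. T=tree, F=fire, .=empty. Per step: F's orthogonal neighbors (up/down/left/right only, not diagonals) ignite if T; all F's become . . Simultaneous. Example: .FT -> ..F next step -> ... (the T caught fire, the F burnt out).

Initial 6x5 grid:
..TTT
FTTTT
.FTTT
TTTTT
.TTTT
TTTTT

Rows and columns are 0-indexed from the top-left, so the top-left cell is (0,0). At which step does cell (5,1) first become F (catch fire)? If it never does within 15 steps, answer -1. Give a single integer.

Step 1: cell (5,1)='T' (+3 fires, +2 burnt)
Step 2: cell (5,1)='T' (+5 fires, +3 burnt)
Step 3: cell (5,1)='F' (+6 fires, +5 burnt)
  -> target ignites at step 3
Step 4: cell (5,1)='.' (+6 fires, +6 burnt)
Step 5: cell (5,1)='.' (+3 fires, +6 burnt)
Step 6: cell (5,1)='.' (+1 fires, +3 burnt)
Step 7: cell (5,1)='.' (+0 fires, +1 burnt)
  fire out at step 7

3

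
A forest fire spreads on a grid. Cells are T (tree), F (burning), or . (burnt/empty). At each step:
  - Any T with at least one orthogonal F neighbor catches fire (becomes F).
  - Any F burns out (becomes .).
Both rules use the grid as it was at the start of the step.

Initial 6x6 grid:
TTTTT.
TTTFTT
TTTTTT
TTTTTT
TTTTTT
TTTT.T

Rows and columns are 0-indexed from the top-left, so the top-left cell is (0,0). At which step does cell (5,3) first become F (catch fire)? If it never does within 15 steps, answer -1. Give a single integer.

Step 1: cell (5,3)='T' (+4 fires, +1 burnt)
Step 2: cell (5,3)='T' (+7 fires, +4 burnt)
Step 3: cell (5,3)='T' (+7 fires, +7 burnt)
Step 4: cell (5,3)='F' (+7 fires, +7 burnt)
  -> target ignites at step 4
Step 5: cell (5,3)='.' (+4 fires, +7 burnt)
Step 6: cell (5,3)='.' (+3 fires, +4 burnt)
Step 7: cell (5,3)='.' (+1 fires, +3 burnt)
Step 8: cell (5,3)='.' (+0 fires, +1 burnt)
  fire out at step 8

4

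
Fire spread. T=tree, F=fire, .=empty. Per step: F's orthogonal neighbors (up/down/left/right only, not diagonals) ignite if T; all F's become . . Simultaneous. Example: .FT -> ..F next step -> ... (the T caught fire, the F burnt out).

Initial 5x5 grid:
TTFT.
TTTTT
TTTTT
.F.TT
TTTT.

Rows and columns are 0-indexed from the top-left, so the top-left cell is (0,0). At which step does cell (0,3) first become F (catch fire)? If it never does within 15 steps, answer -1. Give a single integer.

Step 1: cell (0,3)='F' (+5 fires, +2 burnt)
  -> target ignites at step 1
Step 2: cell (0,3)='.' (+7 fires, +5 burnt)
Step 3: cell (0,3)='.' (+4 fires, +7 burnt)
Step 4: cell (0,3)='.' (+2 fires, +4 burnt)
Step 5: cell (0,3)='.' (+1 fires, +2 burnt)
Step 6: cell (0,3)='.' (+0 fires, +1 burnt)
  fire out at step 6

1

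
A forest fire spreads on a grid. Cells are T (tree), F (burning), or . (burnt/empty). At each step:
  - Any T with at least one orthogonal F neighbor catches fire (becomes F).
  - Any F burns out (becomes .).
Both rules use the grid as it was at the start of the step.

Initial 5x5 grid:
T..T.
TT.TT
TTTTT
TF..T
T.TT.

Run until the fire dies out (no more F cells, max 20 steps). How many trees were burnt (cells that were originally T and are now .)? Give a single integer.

Step 1: +2 fires, +1 burnt (F count now 2)
Step 2: +4 fires, +2 burnt (F count now 4)
Step 3: +2 fires, +4 burnt (F count now 2)
Step 4: +3 fires, +2 burnt (F count now 3)
Step 5: +3 fires, +3 burnt (F count now 3)
Step 6: +0 fires, +3 burnt (F count now 0)
Fire out after step 6
Initially T: 16, now '.': 23
Total burnt (originally-T cells now '.'): 14

Answer: 14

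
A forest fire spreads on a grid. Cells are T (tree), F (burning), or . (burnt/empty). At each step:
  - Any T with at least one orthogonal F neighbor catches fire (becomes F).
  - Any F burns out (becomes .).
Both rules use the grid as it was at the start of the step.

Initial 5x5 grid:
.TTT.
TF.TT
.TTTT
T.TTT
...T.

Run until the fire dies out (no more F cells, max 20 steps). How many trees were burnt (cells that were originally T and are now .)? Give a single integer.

Answer: 14

Derivation:
Step 1: +3 fires, +1 burnt (F count now 3)
Step 2: +2 fires, +3 burnt (F count now 2)
Step 3: +3 fires, +2 burnt (F count now 3)
Step 4: +3 fires, +3 burnt (F count now 3)
Step 5: +3 fires, +3 burnt (F count now 3)
Step 6: +0 fires, +3 burnt (F count now 0)
Fire out after step 6
Initially T: 15, now '.': 24
Total burnt (originally-T cells now '.'): 14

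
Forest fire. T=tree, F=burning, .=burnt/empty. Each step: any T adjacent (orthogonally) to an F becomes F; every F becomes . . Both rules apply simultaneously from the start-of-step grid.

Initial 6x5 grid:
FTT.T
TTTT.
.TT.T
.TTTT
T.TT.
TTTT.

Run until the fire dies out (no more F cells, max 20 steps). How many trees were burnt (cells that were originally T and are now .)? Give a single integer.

Answer: 20

Derivation:
Step 1: +2 fires, +1 burnt (F count now 2)
Step 2: +2 fires, +2 burnt (F count now 2)
Step 3: +2 fires, +2 burnt (F count now 2)
Step 4: +3 fires, +2 burnt (F count now 3)
Step 5: +1 fires, +3 burnt (F count now 1)
Step 6: +2 fires, +1 burnt (F count now 2)
Step 7: +3 fires, +2 burnt (F count now 3)
Step 8: +3 fires, +3 burnt (F count now 3)
Step 9: +1 fires, +3 burnt (F count now 1)
Step 10: +1 fires, +1 burnt (F count now 1)
Step 11: +0 fires, +1 burnt (F count now 0)
Fire out after step 11
Initially T: 21, now '.': 29
Total burnt (originally-T cells now '.'): 20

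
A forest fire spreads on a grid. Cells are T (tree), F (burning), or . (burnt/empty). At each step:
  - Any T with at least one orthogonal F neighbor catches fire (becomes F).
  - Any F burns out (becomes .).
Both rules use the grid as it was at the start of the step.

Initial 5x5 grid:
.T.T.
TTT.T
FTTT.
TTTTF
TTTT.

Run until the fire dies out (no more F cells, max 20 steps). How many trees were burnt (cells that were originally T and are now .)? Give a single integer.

Step 1: +4 fires, +2 burnt (F count now 4)
Step 2: +7 fires, +4 burnt (F count now 7)
Step 3: +4 fires, +7 burnt (F count now 4)
Step 4: +0 fires, +4 burnt (F count now 0)
Fire out after step 4
Initially T: 17, now '.': 23
Total burnt (originally-T cells now '.'): 15

Answer: 15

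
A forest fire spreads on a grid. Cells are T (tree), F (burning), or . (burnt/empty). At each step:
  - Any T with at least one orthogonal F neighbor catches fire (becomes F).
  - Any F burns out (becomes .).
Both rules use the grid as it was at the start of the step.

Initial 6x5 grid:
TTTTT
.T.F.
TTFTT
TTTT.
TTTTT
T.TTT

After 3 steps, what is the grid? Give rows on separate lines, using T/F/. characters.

Step 1: 4 trees catch fire, 2 burn out
  TTTFT
  .T...
  TF.FT
  TTFT.
  TTTTT
  T.TTT
Step 2: 8 trees catch fire, 4 burn out
  TTF.F
  .F...
  F...F
  TF.F.
  TTFTT
  T.TTT
Step 3: 5 trees catch fire, 8 burn out
  TF...
  .....
  .....
  F....
  TF.FT
  T.FTT

TF...
.....
.....
F....
TF.FT
T.FTT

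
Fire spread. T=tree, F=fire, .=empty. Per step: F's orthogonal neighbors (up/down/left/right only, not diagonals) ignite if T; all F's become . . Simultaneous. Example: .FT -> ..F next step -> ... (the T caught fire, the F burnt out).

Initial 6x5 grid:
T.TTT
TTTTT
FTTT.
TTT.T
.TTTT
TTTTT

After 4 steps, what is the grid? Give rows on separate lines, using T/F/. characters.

Step 1: 3 trees catch fire, 1 burn out
  T.TTT
  FTTTT
  .FTT.
  FTT.T
  .TTTT
  TTTTT
Step 2: 4 trees catch fire, 3 burn out
  F.TTT
  .FTTT
  ..FT.
  .FT.T
  .TTTT
  TTTTT
Step 3: 4 trees catch fire, 4 burn out
  ..TTT
  ..FTT
  ...F.
  ..F.T
  .FTTT
  TTTTT
Step 4: 4 trees catch fire, 4 burn out
  ..FTT
  ...FT
  .....
  ....T
  ..FTT
  TFTTT

..FTT
...FT
.....
....T
..FTT
TFTTT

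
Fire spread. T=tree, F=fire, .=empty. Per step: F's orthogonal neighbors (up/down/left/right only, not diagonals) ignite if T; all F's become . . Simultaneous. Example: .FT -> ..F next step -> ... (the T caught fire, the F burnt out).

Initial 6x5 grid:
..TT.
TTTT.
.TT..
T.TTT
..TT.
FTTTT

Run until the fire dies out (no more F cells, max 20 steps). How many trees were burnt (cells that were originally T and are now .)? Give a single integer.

Step 1: +1 fires, +1 burnt (F count now 1)
Step 2: +1 fires, +1 burnt (F count now 1)
Step 3: +2 fires, +1 burnt (F count now 2)
Step 4: +3 fires, +2 burnt (F count now 3)
Step 5: +2 fires, +3 burnt (F count now 2)
Step 6: +3 fires, +2 burnt (F count now 3)
Step 7: +3 fires, +3 burnt (F count now 3)
Step 8: +2 fires, +3 burnt (F count now 2)
Step 9: +0 fires, +2 burnt (F count now 0)
Fire out after step 9
Initially T: 18, now '.': 29
Total burnt (originally-T cells now '.'): 17

Answer: 17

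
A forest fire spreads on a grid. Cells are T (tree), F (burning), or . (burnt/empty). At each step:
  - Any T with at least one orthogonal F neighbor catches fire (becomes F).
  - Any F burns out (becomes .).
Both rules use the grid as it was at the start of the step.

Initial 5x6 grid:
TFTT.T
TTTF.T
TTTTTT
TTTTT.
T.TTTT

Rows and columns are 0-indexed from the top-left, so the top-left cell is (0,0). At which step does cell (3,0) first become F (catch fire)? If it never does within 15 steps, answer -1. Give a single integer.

Step 1: cell (3,0)='T' (+6 fires, +2 burnt)
Step 2: cell (3,0)='T' (+5 fires, +6 burnt)
Step 3: cell (3,0)='T' (+6 fires, +5 burnt)
Step 4: cell (3,0)='F' (+4 fires, +6 burnt)
  -> target ignites at step 4
Step 5: cell (3,0)='.' (+3 fires, +4 burnt)
Step 6: cell (3,0)='.' (+0 fires, +3 burnt)
  fire out at step 6

4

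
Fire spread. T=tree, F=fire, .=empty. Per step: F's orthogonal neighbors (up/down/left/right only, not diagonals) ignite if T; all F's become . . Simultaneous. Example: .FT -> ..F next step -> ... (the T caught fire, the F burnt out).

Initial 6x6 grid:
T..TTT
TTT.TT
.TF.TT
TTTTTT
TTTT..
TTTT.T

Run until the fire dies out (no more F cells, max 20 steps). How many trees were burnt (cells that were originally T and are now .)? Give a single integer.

Answer: 26

Derivation:
Step 1: +3 fires, +1 burnt (F count now 3)
Step 2: +4 fires, +3 burnt (F count now 4)
Step 3: +6 fires, +4 burnt (F count now 6)
Step 4: +6 fires, +6 burnt (F count now 6)
Step 5: +3 fires, +6 burnt (F count now 3)
Step 6: +2 fires, +3 burnt (F count now 2)
Step 7: +2 fires, +2 burnt (F count now 2)
Step 8: +0 fires, +2 burnt (F count now 0)
Fire out after step 8
Initially T: 27, now '.': 35
Total burnt (originally-T cells now '.'): 26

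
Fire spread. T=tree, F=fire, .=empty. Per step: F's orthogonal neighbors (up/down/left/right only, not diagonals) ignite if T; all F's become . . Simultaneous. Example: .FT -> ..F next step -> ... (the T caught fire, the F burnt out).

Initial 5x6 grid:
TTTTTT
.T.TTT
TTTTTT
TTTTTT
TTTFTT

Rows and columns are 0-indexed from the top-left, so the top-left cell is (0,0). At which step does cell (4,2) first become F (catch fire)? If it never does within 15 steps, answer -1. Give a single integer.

Step 1: cell (4,2)='F' (+3 fires, +1 burnt)
  -> target ignites at step 1
Step 2: cell (4,2)='.' (+5 fires, +3 burnt)
Step 3: cell (4,2)='.' (+6 fires, +5 burnt)
Step 4: cell (4,2)='.' (+5 fires, +6 burnt)
Step 5: cell (4,2)='.' (+5 fires, +5 burnt)
Step 6: cell (4,2)='.' (+2 fires, +5 burnt)
Step 7: cell (4,2)='.' (+1 fires, +2 burnt)
Step 8: cell (4,2)='.' (+0 fires, +1 burnt)
  fire out at step 8

1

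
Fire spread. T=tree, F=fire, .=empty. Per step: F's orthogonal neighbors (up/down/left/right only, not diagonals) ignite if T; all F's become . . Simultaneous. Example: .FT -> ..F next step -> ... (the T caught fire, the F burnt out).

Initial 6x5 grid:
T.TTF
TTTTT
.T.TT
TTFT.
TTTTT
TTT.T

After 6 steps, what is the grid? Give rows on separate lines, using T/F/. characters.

Step 1: 5 trees catch fire, 2 burn out
  T.TF.
  TTTTF
  .T.TT
  TF.F.
  TTFTT
  TTT.T
Step 2: 9 trees catch fire, 5 burn out
  T.F..
  TTTF.
  .F.FF
  F....
  TF.FT
  TTF.T
Step 3: 5 trees catch fire, 9 burn out
  T....
  TFF..
  .....
  .....
  F...F
  TF..T
Step 4: 3 trees catch fire, 5 burn out
  T....
  F....
  .....
  .....
  .....
  F...F
Step 5: 1 trees catch fire, 3 burn out
  F....
  .....
  .....
  .....
  .....
  .....
Step 6: 0 trees catch fire, 1 burn out
  .....
  .....
  .....
  .....
  .....
  .....

.....
.....
.....
.....
.....
.....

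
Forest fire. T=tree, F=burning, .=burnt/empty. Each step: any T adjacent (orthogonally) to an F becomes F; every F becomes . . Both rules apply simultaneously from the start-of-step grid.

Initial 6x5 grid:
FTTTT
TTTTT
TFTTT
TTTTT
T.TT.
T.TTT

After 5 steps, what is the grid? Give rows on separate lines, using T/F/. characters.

Step 1: 6 trees catch fire, 2 burn out
  .FTTT
  FFTTT
  F.FTT
  TFTTT
  T.TT.
  T.TTT
Step 2: 5 trees catch fire, 6 burn out
  ..FTT
  ..FTT
  ...FT
  F.FTT
  T.TT.
  T.TTT
Step 3: 6 trees catch fire, 5 burn out
  ...FT
  ...FT
  ....F
  ...FT
  F.FT.
  T.TTT
Step 4: 6 trees catch fire, 6 burn out
  ....F
  ....F
  .....
  ....F
  ...F.
  F.FTT
Step 5: 1 trees catch fire, 6 burn out
  .....
  .....
  .....
  .....
  .....
  ...FT

.....
.....
.....
.....
.....
...FT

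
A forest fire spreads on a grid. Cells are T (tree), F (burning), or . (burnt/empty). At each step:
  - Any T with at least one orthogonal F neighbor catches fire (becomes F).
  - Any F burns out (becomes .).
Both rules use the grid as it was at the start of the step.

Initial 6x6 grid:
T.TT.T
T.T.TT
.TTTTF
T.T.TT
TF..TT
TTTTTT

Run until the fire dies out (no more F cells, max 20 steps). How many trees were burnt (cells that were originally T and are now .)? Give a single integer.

Answer: 23

Derivation:
Step 1: +5 fires, +2 burnt (F count now 5)
Step 2: +8 fires, +5 burnt (F count now 8)
Step 3: +4 fires, +8 burnt (F count now 4)
Step 4: +4 fires, +4 burnt (F count now 4)
Step 5: +1 fires, +4 burnt (F count now 1)
Step 6: +1 fires, +1 burnt (F count now 1)
Step 7: +0 fires, +1 burnt (F count now 0)
Fire out after step 7
Initially T: 25, now '.': 34
Total burnt (originally-T cells now '.'): 23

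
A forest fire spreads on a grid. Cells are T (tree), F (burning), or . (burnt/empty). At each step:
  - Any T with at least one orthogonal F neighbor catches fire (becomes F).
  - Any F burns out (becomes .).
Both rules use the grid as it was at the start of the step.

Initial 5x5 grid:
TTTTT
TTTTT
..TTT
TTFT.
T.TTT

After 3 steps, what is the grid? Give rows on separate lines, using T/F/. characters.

Step 1: 4 trees catch fire, 1 burn out
  TTTTT
  TTTTT
  ..FTT
  TF.F.
  T.FTT
Step 2: 4 trees catch fire, 4 burn out
  TTTTT
  TTFTT
  ...FT
  F....
  T..FT
Step 3: 6 trees catch fire, 4 burn out
  TTFTT
  TF.FT
  ....F
  .....
  F...F

TTFTT
TF.FT
....F
.....
F...F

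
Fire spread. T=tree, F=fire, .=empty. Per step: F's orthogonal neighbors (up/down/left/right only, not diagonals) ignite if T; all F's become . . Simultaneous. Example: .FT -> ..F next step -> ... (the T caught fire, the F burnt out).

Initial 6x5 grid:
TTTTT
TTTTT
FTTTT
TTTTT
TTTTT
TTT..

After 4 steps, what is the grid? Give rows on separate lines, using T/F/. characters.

Step 1: 3 trees catch fire, 1 burn out
  TTTTT
  FTTTT
  .FTTT
  FTTTT
  TTTTT
  TTT..
Step 2: 5 trees catch fire, 3 burn out
  FTTTT
  .FTTT
  ..FTT
  .FTTT
  FTTTT
  TTT..
Step 3: 6 trees catch fire, 5 burn out
  .FTTT
  ..FTT
  ...FT
  ..FTT
  .FTTT
  FTT..
Step 4: 6 trees catch fire, 6 burn out
  ..FTT
  ...FT
  ....F
  ...FT
  ..FTT
  .FT..

..FTT
...FT
....F
...FT
..FTT
.FT..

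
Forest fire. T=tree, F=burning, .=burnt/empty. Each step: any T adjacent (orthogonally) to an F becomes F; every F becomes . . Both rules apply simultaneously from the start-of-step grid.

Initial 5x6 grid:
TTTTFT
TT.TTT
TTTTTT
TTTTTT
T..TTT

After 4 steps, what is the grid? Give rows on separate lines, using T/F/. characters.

Step 1: 3 trees catch fire, 1 burn out
  TTTF.F
  TT.TFT
  TTTTTT
  TTTTTT
  T..TTT
Step 2: 4 trees catch fire, 3 burn out
  TTF...
  TT.F.F
  TTTTFT
  TTTTTT
  T..TTT
Step 3: 4 trees catch fire, 4 burn out
  TF....
  TT....
  TTTF.F
  TTTTFT
  T..TTT
Step 4: 6 trees catch fire, 4 burn out
  F.....
  TF....
  TTF...
  TTTF.F
  T..TFT

F.....
TF....
TTF...
TTTF.F
T..TFT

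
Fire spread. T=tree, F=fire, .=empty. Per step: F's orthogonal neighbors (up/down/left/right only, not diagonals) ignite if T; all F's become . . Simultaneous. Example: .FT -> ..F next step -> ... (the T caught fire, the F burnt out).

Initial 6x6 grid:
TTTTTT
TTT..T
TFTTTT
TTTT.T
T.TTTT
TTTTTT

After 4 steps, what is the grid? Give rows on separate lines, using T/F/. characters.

Step 1: 4 trees catch fire, 1 burn out
  TTTTTT
  TFT..T
  F.FTTT
  TFTT.T
  T.TTTT
  TTTTTT
Step 2: 6 trees catch fire, 4 burn out
  TFTTTT
  F.F..T
  ...FTT
  F.FT.T
  T.TTTT
  TTTTTT
Step 3: 6 trees catch fire, 6 burn out
  F.FTTT
  .....T
  ....FT
  ...F.T
  F.FTTT
  TTTTTT
Step 4: 5 trees catch fire, 6 burn out
  ...FTT
  .....T
  .....F
  .....T
  ...FTT
  FTFTTT

...FTT
.....T
.....F
.....T
...FTT
FTFTTT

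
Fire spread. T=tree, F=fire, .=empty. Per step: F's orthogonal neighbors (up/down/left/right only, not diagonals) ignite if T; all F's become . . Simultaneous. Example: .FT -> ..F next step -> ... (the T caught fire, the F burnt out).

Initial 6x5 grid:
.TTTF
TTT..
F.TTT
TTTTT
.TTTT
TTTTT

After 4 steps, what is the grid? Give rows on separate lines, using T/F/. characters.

Step 1: 3 trees catch fire, 2 burn out
  .TTF.
  FTT..
  ..TTT
  FTTTT
  .TTTT
  TTTTT
Step 2: 3 trees catch fire, 3 burn out
  .TF..
  .FT..
  ..TTT
  .FTTT
  .TTTT
  TTTTT
Step 3: 4 trees catch fire, 3 burn out
  .F...
  ..F..
  ..TTT
  ..FTT
  .FTTT
  TTTTT
Step 4: 4 trees catch fire, 4 burn out
  .....
  .....
  ..FTT
  ...FT
  ..FTT
  TFTTT

.....
.....
..FTT
...FT
..FTT
TFTTT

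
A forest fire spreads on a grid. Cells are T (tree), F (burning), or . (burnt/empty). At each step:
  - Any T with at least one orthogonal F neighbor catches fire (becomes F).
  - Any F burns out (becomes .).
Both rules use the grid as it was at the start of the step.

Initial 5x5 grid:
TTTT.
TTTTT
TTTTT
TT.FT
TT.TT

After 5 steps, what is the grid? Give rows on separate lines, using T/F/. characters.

Step 1: 3 trees catch fire, 1 burn out
  TTTT.
  TTTTT
  TTTFT
  TT..F
  TT.FT
Step 2: 4 trees catch fire, 3 burn out
  TTTT.
  TTTFT
  TTF.F
  TT...
  TT..F
Step 3: 4 trees catch fire, 4 burn out
  TTTF.
  TTF.F
  TF...
  TT...
  TT...
Step 4: 4 trees catch fire, 4 burn out
  TTF..
  TF...
  F....
  TF...
  TT...
Step 5: 4 trees catch fire, 4 burn out
  TF...
  F....
  .....
  F....
  TF...

TF...
F....
.....
F....
TF...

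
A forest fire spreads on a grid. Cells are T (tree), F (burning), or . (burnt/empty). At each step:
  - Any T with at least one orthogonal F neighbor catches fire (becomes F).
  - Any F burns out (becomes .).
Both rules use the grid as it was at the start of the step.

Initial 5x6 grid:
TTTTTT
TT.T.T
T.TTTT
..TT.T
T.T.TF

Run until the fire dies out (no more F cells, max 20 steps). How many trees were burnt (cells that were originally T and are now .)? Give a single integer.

Answer: 20

Derivation:
Step 1: +2 fires, +1 burnt (F count now 2)
Step 2: +1 fires, +2 burnt (F count now 1)
Step 3: +2 fires, +1 burnt (F count now 2)
Step 4: +2 fires, +2 burnt (F count now 2)
Step 5: +4 fires, +2 burnt (F count now 4)
Step 6: +2 fires, +4 burnt (F count now 2)
Step 7: +2 fires, +2 burnt (F count now 2)
Step 8: +1 fires, +2 burnt (F count now 1)
Step 9: +2 fires, +1 burnt (F count now 2)
Step 10: +1 fires, +2 burnt (F count now 1)
Step 11: +1 fires, +1 burnt (F count now 1)
Step 12: +0 fires, +1 burnt (F count now 0)
Fire out after step 12
Initially T: 21, now '.': 29
Total burnt (originally-T cells now '.'): 20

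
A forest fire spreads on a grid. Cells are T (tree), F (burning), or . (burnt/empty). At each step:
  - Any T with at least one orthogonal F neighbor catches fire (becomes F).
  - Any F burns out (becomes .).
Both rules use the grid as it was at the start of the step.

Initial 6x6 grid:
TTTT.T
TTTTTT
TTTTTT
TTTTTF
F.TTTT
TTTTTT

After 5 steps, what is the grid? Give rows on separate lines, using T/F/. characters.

Step 1: 5 trees catch fire, 2 burn out
  TTTT.T
  TTTTTT
  TTTTTF
  FTTTF.
  ..TTTF
  FTTTTT
Step 2: 8 trees catch fire, 5 burn out
  TTTT.T
  TTTTTF
  FTTTF.
  .FTF..
  ..TTF.
  .FTTTF
Step 3: 9 trees catch fire, 8 burn out
  TTTT.F
  FTTTF.
  .FTF..
  ..F...
  ..TF..
  ..FTF.
Step 4: 6 trees catch fire, 9 burn out
  FTTT..
  .FTF..
  ..F...
  ......
  ..F...
  ...F..
Step 5: 3 trees catch fire, 6 burn out
  .FTF..
  ..F...
  ......
  ......
  ......
  ......

.FTF..
..F...
......
......
......
......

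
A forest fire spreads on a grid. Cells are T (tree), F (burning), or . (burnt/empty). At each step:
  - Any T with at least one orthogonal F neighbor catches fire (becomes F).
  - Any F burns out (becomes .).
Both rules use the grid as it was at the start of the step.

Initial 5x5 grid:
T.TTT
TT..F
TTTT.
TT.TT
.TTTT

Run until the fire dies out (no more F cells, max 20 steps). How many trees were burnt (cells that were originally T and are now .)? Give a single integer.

Step 1: +1 fires, +1 burnt (F count now 1)
Step 2: +1 fires, +1 burnt (F count now 1)
Step 3: +1 fires, +1 burnt (F count now 1)
Step 4: +0 fires, +1 burnt (F count now 0)
Fire out after step 4
Initially T: 18, now '.': 10
Total burnt (originally-T cells now '.'): 3

Answer: 3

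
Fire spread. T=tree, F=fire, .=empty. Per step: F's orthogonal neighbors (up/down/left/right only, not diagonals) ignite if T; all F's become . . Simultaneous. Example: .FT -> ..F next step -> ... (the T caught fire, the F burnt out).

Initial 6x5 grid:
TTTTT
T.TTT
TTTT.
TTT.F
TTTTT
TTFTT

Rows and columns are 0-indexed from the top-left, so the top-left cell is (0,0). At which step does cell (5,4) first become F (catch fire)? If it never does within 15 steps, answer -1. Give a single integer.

Step 1: cell (5,4)='T' (+4 fires, +2 burnt)
Step 2: cell (5,4)='F' (+5 fires, +4 burnt)
  -> target ignites at step 2
Step 3: cell (5,4)='.' (+3 fires, +5 burnt)
Step 4: cell (5,4)='.' (+4 fires, +3 burnt)
Step 5: cell (5,4)='.' (+3 fires, +4 burnt)
Step 6: cell (5,4)='.' (+4 fires, +3 burnt)
Step 7: cell (5,4)='.' (+2 fires, +4 burnt)
Step 8: cell (5,4)='.' (+0 fires, +2 burnt)
  fire out at step 8

2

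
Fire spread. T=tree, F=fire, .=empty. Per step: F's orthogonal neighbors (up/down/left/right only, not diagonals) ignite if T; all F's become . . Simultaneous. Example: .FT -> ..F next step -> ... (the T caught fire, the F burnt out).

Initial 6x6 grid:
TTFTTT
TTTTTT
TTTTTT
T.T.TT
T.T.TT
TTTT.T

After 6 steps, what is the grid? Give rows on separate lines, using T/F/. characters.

Step 1: 3 trees catch fire, 1 burn out
  TF.FTT
  TTFTTT
  TTTTTT
  T.T.TT
  T.T.TT
  TTTT.T
Step 2: 5 trees catch fire, 3 burn out
  F...FT
  TF.FTT
  TTFTTT
  T.T.TT
  T.T.TT
  TTTT.T
Step 3: 6 trees catch fire, 5 burn out
  .....F
  F...FT
  TF.FTT
  T.F.TT
  T.T.TT
  TTTT.T
Step 4: 4 trees catch fire, 6 burn out
  ......
  .....F
  F...FT
  T...TT
  T.F.TT
  TTTT.T
Step 5: 4 trees catch fire, 4 burn out
  ......
  ......
  .....F
  F...FT
  T...TT
  TTFT.T
Step 6: 5 trees catch fire, 4 burn out
  ......
  ......
  ......
  .....F
  F...FT
  TF.F.T

......
......
......
.....F
F...FT
TF.F.T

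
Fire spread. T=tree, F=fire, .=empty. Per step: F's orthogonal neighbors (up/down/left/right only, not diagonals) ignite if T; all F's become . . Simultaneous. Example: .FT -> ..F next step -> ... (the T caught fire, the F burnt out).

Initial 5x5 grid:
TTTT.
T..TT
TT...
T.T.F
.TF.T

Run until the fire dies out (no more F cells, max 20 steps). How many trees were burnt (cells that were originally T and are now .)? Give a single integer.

Step 1: +3 fires, +2 burnt (F count now 3)
Step 2: +0 fires, +3 burnt (F count now 0)
Fire out after step 2
Initially T: 13, now '.': 15
Total burnt (originally-T cells now '.'): 3

Answer: 3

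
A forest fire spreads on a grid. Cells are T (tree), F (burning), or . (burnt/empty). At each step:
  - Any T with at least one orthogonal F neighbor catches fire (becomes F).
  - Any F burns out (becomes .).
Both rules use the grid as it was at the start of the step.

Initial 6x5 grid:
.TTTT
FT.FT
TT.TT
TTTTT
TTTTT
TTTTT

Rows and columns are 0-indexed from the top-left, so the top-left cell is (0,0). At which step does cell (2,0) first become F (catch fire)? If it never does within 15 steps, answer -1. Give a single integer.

Step 1: cell (2,0)='F' (+5 fires, +2 burnt)
  -> target ignites at step 1
Step 2: cell (2,0)='.' (+7 fires, +5 burnt)
Step 3: cell (2,0)='.' (+5 fires, +7 burnt)
Step 4: cell (2,0)='.' (+5 fires, +5 burnt)
Step 5: cell (2,0)='.' (+3 fires, +5 burnt)
Step 6: cell (2,0)='.' (+0 fires, +3 burnt)
  fire out at step 6

1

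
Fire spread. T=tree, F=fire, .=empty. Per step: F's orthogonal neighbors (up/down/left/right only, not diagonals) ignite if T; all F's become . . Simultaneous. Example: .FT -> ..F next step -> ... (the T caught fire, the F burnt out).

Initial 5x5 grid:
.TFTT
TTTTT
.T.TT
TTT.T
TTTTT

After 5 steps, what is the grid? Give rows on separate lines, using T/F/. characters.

Step 1: 3 trees catch fire, 1 burn out
  .F.FT
  TTFTT
  .T.TT
  TTT.T
  TTTTT
Step 2: 3 trees catch fire, 3 burn out
  ....F
  TF.FT
  .T.TT
  TTT.T
  TTTTT
Step 3: 4 trees catch fire, 3 burn out
  .....
  F...F
  .F.FT
  TTT.T
  TTTTT
Step 4: 2 trees catch fire, 4 burn out
  .....
  .....
  ....F
  TFT.T
  TTTTT
Step 5: 4 trees catch fire, 2 burn out
  .....
  .....
  .....
  F.F.F
  TFTTT

.....
.....
.....
F.F.F
TFTTT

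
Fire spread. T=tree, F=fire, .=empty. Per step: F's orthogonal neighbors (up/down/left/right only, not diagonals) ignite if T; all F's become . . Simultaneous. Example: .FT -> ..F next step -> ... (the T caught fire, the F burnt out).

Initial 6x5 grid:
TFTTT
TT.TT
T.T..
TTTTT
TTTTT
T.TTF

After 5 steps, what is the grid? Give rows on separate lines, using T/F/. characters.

Step 1: 5 trees catch fire, 2 burn out
  F.FTT
  TF.TT
  T.T..
  TTTTT
  TTTTF
  T.TF.
Step 2: 5 trees catch fire, 5 burn out
  ...FT
  F..TT
  T.T..
  TTTTF
  TTTF.
  T.F..
Step 3: 5 trees catch fire, 5 burn out
  ....F
  ...FT
  F.T..
  TTTF.
  TTF..
  T....
Step 4: 4 trees catch fire, 5 burn out
  .....
  ....F
  ..T..
  FTF..
  TF...
  T....
Step 5: 3 trees catch fire, 4 burn out
  .....
  .....
  ..F..
  .F...
  F....
  T....

.....
.....
..F..
.F...
F....
T....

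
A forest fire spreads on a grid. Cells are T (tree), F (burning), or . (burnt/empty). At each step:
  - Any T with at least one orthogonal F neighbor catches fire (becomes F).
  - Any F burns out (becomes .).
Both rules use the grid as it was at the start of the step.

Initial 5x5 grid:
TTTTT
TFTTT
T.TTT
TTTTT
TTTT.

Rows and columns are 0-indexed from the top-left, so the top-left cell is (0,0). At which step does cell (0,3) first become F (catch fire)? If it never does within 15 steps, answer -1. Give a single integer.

Step 1: cell (0,3)='T' (+3 fires, +1 burnt)
Step 2: cell (0,3)='T' (+5 fires, +3 burnt)
Step 3: cell (0,3)='F' (+5 fires, +5 burnt)
  -> target ignites at step 3
Step 4: cell (0,3)='.' (+6 fires, +5 burnt)
Step 5: cell (0,3)='.' (+3 fires, +6 burnt)
Step 6: cell (0,3)='.' (+0 fires, +3 burnt)
  fire out at step 6

3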